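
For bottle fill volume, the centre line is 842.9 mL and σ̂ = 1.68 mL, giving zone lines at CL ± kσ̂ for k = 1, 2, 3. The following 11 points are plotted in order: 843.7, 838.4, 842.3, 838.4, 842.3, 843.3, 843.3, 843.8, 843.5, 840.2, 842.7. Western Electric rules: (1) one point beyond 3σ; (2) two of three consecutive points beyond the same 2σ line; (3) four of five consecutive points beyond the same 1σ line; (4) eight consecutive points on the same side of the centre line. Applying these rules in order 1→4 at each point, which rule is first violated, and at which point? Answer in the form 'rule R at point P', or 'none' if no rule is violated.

Zone of each point (C = within 1σ̂, B = 1σ̂–2σ̂, A = 2σ̂–3σ̂, * = beyond 3σ̂; sign = side of CL): 1:+C, 2:-A, 3:-C, 4:-A, 5:-C, 6:+C, 7:+C, 8:+C, 9:+C, 10:-B, 11:-C
Rule 2 (two of three consecutive points beyond the same 2σ limit) is satisfied at point 4.

rule 2 at point 4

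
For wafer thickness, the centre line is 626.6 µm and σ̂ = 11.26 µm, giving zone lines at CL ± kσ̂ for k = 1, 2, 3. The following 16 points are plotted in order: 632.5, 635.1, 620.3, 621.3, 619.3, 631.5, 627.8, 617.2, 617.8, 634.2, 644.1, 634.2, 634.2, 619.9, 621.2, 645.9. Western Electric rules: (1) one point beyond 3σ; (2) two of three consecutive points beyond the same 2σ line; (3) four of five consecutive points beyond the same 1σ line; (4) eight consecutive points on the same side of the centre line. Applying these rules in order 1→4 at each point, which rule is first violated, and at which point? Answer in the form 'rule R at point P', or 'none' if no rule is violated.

Zone of each point (C = within 1σ̂, B = 1σ̂–2σ̂, A = 2σ̂–3σ̂, * = beyond 3σ̂; sign = side of CL): 1:+C, 2:+C, 3:-C, 4:-C, 5:-C, 6:+C, 7:+C, 8:-C, 9:-C, 10:+C, 11:+B, 12:+C, 13:+C, 14:-C, 15:-C, 16:+B
No rule fires across all 16 points.

none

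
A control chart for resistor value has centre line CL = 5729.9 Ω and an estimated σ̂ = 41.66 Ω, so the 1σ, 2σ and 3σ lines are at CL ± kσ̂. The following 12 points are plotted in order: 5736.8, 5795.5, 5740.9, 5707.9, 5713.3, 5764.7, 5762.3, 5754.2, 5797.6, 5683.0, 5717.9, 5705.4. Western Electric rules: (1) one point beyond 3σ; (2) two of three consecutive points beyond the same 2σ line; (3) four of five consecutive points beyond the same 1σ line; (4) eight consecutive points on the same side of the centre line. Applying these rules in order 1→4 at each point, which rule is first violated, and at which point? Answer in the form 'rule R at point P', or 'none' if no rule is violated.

Zone of each point (C = within 1σ̂, B = 1σ̂–2σ̂, A = 2σ̂–3σ̂, * = beyond 3σ̂; sign = side of CL): 1:+C, 2:+B, 3:+C, 4:-C, 5:-C, 6:+C, 7:+C, 8:+C, 9:+B, 10:-B, 11:-C, 12:-C
No rule fires across all 12 points.

none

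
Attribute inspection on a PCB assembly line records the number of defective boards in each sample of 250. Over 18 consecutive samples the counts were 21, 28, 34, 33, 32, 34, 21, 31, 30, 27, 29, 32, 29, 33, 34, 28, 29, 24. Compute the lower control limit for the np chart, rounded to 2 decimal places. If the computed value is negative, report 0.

p̄ = Σdᵢ / (k·n) = 529 / (18 × 250) = 0.11756
LCL = np̄ − 3·√(np̄(1−p̄)) = 29.3889 − 3 × 5.0925 = 14.1112

14.11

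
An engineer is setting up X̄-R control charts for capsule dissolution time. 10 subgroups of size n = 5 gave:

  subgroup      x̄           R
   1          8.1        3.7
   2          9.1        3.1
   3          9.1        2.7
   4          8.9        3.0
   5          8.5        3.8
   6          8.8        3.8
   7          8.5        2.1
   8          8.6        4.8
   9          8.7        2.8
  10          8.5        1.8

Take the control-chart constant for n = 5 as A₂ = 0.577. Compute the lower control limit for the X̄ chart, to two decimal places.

X̄̄ = (8.1 + 9.1 + 9.1 + 8.9 + 8.5 + 8.8 + 8.5 + 8.6 + 8.7 + 8.5) / 10 = 86.8000 / 10 = 8.6800
R̄ = (3.7 + 3.1 + 2.7 + 3.0 + 3.8 + 3.8 + 2.1 + 4.8 + 2.8 + 1.8) / 10 = 31.6000 / 10 = 3.1600
LCL = X̄̄ − A₂·R̄ = 8.6800 − 0.577 × 3.1600 = 6.8567

6.86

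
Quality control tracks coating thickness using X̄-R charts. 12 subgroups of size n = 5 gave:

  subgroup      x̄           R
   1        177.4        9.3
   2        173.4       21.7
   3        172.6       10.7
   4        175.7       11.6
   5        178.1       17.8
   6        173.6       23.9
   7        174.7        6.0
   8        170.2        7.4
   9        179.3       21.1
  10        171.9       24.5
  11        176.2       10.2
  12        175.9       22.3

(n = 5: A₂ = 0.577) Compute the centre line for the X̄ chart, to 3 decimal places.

174.917

X̄̄ = (177.4 + 173.4 + 172.6 + 175.7 + 178.1 + 173.6 + 174.7 + 170.2 + 179.3 + 171.9 + 176.2 + 175.9) / 12 = 2099.0000 / 12 = 174.9167
CL = X̄̄ = 174.9167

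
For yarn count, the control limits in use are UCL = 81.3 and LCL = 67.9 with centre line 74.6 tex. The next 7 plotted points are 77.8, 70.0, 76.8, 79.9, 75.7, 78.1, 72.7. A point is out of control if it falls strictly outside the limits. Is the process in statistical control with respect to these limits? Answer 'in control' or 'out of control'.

All 7 points lie within [67.9, 81.3].

in control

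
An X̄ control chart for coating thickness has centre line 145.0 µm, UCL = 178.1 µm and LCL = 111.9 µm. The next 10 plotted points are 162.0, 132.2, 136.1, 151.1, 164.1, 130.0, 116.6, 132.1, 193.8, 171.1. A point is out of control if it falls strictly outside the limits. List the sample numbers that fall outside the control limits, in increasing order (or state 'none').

Compare each point to [111.9, 178.1]: sample 9 = 193.8 > UCL.

9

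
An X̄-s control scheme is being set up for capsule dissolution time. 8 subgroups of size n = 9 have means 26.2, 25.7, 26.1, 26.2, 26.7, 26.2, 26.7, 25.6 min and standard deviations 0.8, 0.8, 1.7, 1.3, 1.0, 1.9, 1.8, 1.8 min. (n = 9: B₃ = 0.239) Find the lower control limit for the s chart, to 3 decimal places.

s̄ = (0.8 + 0.8 + 1.7 + 1.3 + 1.0 + 1.9 + 1.8 + 1.8) / 8 = 1.3875
LCL_s = B₃·s̄ = 0.239 × 1.3875 = 0.3316

0.332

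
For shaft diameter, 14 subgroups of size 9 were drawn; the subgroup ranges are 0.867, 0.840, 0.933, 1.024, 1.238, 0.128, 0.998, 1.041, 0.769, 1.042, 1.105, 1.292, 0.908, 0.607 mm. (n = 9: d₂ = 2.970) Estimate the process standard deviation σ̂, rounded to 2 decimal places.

R̄ = (0.867 + 0.840 + 0.933 + 1.024 + 1.238 + 0.128 + 0.998 + 1.041 + 0.769 + 1.042 + 1.105 + 1.292 + 0.908 + 0.607) / 14 = 0.9137
σ̂ = R̄ / d₂ = 0.9137 / 2.970 = 0.3076

0.31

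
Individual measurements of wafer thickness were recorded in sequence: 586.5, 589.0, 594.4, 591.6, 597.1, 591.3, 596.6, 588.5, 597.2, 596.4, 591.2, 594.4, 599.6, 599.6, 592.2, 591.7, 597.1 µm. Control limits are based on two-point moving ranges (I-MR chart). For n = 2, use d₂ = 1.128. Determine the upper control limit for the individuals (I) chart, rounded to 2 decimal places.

X̄ = (586.5 + 589.0 + 594.4 + 591.6 + 597.1 + 591.3 + 596.6 + 588.5 + 597.2 + 596.4 + 591.2 + 594.4 + 599.6 + 599.6 + 592.2 + 591.7 + 597.1) / 17 = 593.7882
Moving ranges: 2.5, 5.4, 2.8, 5.5, 5.8, 5.3, 8.1, 8.7, 0.8, 5.2, 3.2, 5.2, 0.0, 7.4, 0.5, 5.4; M̄R̄ = 71.8000 / 16 = 4.4875
UCL = X̄ + 3·M̄R̄/d₂ = 593.7882 + 3 × 4.4875 / 1.128 = 605.7231

605.72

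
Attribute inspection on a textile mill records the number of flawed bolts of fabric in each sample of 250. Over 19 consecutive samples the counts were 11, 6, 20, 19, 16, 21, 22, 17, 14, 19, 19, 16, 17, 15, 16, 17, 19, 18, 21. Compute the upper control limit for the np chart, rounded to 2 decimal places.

p̄ = Σdᵢ / (k·n) = 323 / (19 × 250) = 0.06800
UCL = np̄ + 3·√(np̄(1−p̄)) = 17.0000 + 3 × √(17.0000×0.93200) = 17.0000 + 3 × 3.9805 = 28.9414

28.94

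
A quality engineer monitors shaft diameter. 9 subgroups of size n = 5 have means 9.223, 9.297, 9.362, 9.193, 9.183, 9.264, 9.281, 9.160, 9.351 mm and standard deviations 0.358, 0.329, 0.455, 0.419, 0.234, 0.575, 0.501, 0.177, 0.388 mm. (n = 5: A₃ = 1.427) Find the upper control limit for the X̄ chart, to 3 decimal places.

9.802

X̄̄ = (9.223 + 9.297 + 9.362 + 9.193 + 9.183 + 9.264 + 9.281 + 9.160 + 9.351) / 9 = 9.2571
s̄ = (0.358 + 0.329 + 0.455 + 0.419 + 0.234 + 0.575 + 0.501 + 0.177 + 0.388) / 9 = 0.3818
UCL = X̄̄ + A₃·s̄ = 9.2571 + 1.427 × 0.3818 = 9.8019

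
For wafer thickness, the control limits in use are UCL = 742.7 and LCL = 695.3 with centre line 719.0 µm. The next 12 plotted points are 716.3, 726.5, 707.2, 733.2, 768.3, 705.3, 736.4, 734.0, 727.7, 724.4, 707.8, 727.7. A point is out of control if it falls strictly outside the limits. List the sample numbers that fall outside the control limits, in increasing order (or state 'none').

Compare each point to [695.3, 742.7]: sample 5 = 768.3 > UCL.

5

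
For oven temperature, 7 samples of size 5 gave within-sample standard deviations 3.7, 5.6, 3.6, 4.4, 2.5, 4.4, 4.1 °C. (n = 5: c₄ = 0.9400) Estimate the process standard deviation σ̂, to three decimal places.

s̄ = (3.7 + 5.6 + 3.6 + 4.4 + 2.5 + 4.4 + 4.1) / 7 = 4.0429
σ̂ = s̄ / c₄ = 4.0429 / 0.9400 = 4.3009

4.301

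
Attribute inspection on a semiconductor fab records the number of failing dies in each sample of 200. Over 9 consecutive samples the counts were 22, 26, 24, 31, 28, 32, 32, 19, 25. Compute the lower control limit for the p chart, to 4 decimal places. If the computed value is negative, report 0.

p̄ = Σdᵢ / (k·n) = 239 / (9 × 200) = 0.13278
LCL = p̄ − 3·√(p̄(1−p̄)/n) = 0.13278 − 3 × 0.02399 = 0.06079

0.0608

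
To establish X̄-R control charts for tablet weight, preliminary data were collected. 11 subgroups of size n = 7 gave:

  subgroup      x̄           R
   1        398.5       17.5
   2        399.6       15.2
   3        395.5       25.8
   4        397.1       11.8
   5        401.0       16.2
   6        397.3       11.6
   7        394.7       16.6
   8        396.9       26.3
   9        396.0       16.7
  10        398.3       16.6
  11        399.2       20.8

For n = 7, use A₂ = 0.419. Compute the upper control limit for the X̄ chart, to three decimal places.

405.077

X̄̄ = (398.5 + 399.6 + 395.5 + 397.1 + 401.0 + 397.3 + 394.7 + 396.9 + 396.0 + 398.3 + 399.2) / 11 = 4374.1000 / 11 = 397.6455
R̄ = (17.5 + 15.2 + 25.8 + 11.8 + 16.2 + 11.6 + 16.6 + 26.3 + 16.7 + 16.6 + 20.8) / 11 = 195.1000 / 11 = 17.7364
UCL = X̄̄ + A₂·R̄ = 397.6455 + 0.419 × 17.7364 = 405.0770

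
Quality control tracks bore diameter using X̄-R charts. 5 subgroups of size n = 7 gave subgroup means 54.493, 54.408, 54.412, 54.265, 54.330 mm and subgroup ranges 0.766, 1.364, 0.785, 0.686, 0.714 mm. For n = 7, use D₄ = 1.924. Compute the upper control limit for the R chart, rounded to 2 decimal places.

1.66

R̄ = (0.766 + 1.364 + 0.785 + 0.686 + 0.714) / 5 = 4.3150 / 5 = 0.8630
UCL_R = D₄·R̄ = 1.924 × 0.8630 = 1.6604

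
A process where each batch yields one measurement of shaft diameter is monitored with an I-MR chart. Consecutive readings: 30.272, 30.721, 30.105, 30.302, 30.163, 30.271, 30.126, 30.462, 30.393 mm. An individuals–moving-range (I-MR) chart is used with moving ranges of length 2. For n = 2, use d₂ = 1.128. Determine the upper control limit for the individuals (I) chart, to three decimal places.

30.997

X̄ = (30.272 + 30.721 + 30.105 + 30.302 + 30.163 + 30.271 + 30.126 + 30.462 + 30.393) / 9 = 30.3128
Moving ranges: 0.449, 0.616, 0.197, 0.139, 0.108, 0.145, 0.336, 0.069; M̄R̄ = 2.0590 / 8 = 0.2574
UCL = X̄ + 3·M̄R̄/d₂ = 30.3128 + 3 × 0.2574 / 1.128 = 30.9973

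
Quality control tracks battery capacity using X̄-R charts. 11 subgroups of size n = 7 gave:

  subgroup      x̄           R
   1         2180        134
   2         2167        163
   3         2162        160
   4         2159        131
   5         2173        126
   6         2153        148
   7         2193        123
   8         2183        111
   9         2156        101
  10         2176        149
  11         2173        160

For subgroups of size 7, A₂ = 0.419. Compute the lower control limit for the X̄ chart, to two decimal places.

2113.09

X̄̄ = (2180 + 2167 + 2162 + 2159 + 2173 + 2153 + 2193 + 2183 + 2156 + 2176 + 2173) / 11 = 23875.0000 / 11 = 2170.4545
R̄ = (134 + 163 + 160 + 131 + 126 + 148 + 123 + 111 + 101 + 149 + 160) / 11 = 1506.0000 / 11 = 136.9091
LCL = X̄̄ − A₂·R̄ = 2170.4545 − 0.419 × 136.9091 = 2113.0896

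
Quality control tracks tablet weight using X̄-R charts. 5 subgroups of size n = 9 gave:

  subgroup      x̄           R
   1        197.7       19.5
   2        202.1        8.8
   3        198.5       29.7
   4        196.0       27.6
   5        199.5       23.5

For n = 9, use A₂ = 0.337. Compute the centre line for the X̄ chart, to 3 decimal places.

198.760

X̄̄ = (197.7 + 202.1 + 198.5 + 196.0 + 199.5) / 5 = 993.8000 / 5 = 198.7600
CL = X̄̄ = 198.7600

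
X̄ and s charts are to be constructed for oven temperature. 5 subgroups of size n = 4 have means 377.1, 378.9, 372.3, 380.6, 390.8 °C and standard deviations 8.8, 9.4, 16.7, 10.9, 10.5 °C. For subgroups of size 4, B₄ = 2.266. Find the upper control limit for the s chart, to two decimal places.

s̄ = (8.8 + 9.4 + 16.7 + 10.9 + 10.5) / 5 = 11.2600
UCL_s = B₄·s̄ = 2.266 × 11.2600 = 25.5152

25.52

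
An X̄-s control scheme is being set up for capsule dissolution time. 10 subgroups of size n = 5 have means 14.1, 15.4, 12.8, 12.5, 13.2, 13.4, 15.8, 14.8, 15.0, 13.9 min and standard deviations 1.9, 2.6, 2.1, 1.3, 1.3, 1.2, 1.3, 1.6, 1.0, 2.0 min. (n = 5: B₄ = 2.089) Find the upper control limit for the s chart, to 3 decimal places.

3.405

s̄ = (1.9 + 2.6 + 2.1 + 1.3 + 1.3 + 1.2 + 1.3 + 1.6 + 1.0 + 2.0) / 10 = 1.6300
UCL_s = B₄·s̄ = 2.089 × 1.6300 = 3.4051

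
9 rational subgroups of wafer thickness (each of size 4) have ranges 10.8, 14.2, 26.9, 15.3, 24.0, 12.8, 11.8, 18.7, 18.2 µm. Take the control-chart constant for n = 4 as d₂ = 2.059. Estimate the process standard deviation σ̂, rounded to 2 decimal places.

R̄ = (10.8 + 14.2 + 26.9 + 15.3 + 24.0 + 12.8 + 11.8 + 18.7 + 18.2) / 9 = 16.9667
σ̂ = R̄ / d₂ = 16.9667 / 2.059 = 8.2402

8.24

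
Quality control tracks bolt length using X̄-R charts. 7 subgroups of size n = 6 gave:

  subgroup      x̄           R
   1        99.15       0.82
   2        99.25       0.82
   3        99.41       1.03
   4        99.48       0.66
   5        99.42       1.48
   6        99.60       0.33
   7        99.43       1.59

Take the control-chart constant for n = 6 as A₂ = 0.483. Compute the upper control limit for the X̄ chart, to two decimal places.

99.86

X̄̄ = (99.15 + 99.25 + 99.41 + 99.48 + 99.42 + 99.60 + 99.43) / 7 = 695.7400 / 7 = 99.3914
R̄ = (0.82 + 0.82 + 1.03 + 0.66 + 1.48 + 0.33 + 1.59) / 7 = 6.7300 / 7 = 0.9614
UCL = X̄̄ + A₂·R̄ = 99.3914 + 0.483 × 0.9614 = 99.8558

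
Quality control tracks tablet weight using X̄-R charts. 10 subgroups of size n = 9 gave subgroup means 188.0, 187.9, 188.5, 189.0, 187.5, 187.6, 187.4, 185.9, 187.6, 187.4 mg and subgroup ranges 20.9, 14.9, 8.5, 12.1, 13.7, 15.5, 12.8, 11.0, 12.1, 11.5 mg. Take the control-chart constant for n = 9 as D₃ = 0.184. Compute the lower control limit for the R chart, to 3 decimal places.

2.447

R̄ = (20.9 + 14.9 + 8.5 + 12.1 + 13.7 + 15.5 + 12.8 + 11.0 + 12.1 + 11.5) / 10 = 133.0000 / 10 = 13.3000
LCL_R = D₃·R̄ = 0.184 × 13.3000 = 2.4472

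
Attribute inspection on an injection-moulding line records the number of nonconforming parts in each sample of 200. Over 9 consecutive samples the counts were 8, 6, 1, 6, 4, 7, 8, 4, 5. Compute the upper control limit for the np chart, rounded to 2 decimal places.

12.35

p̄ = Σdᵢ / (k·n) = 49 / (9 × 200) = 0.02722
UCL = np̄ + 3·√(np̄(1−p̄)) = 5.4444 + 3 × √(5.4444×0.97278) = 5.4444 + 3 × 2.3014 = 12.3485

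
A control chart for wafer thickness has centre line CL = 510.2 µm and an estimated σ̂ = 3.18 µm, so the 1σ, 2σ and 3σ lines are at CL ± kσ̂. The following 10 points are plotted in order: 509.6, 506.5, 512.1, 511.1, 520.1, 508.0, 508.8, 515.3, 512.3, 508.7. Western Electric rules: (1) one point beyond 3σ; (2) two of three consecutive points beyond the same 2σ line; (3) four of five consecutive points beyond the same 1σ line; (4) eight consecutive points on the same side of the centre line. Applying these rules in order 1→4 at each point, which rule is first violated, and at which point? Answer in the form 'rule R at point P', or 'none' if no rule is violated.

rule 1 at point 5

Zone of each point (C = within 1σ̂, B = 1σ̂–2σ̂, A = 2σ̂–3σ̂, * = beyond 3σ̂; sign = side of CL): 1:-C, 2:-B, 3:+C, 4:+C, 5:+*, 6:-C, 7:-C, 8:+B, 9:+C, 10:-C
Rule 1 (one point beyond the 3σ limits) is satisfied at point 5.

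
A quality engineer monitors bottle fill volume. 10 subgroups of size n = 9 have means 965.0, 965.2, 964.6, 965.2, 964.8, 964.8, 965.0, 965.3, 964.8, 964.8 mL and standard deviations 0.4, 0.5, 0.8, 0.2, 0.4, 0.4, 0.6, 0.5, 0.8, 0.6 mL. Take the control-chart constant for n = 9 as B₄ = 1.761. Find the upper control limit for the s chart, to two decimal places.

s̄ = (0.4 + 0.5 + 0.8 + 0.2 + 0.4 + 0.4 + 0.6 + 0.5 + 0.8 + 0.6) / 10 = 0.5200
UCL_s = B₄·s̄ = 1.761 × 0.5200 = 0.9157

0.92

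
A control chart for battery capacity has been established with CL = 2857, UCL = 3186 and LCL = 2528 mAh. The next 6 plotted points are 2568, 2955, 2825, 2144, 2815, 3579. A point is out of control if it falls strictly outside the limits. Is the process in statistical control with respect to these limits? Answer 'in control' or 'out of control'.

Compare each point to [2528, 3186]: sample 4 = 2144 < LCL; sample 6 = 3579 > UCL.

out of control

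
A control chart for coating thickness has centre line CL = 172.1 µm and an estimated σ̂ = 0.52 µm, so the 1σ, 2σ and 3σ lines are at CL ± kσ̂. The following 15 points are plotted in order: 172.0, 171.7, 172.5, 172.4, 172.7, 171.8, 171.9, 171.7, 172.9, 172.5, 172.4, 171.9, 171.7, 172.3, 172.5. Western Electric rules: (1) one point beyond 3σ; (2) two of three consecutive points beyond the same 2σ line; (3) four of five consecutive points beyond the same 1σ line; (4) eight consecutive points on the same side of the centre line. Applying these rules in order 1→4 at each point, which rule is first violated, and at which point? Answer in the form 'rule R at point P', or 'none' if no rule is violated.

Zone of each point (C = within 1σ̂, B = 1σ̂–2σ̂, A = 2σ̂–3σ̂, * = beyond 3σ̂; sign = side of CL): 1:-C, 2:-C, 3:+C, 4:+C, 5:+B, 6:-C, 7:-C, 8:-C, 9:+B, 10:+C, 11:+C, 12:-C, 13:-C, 14:+C, 15:+C
No rule fires across all 15 points.

none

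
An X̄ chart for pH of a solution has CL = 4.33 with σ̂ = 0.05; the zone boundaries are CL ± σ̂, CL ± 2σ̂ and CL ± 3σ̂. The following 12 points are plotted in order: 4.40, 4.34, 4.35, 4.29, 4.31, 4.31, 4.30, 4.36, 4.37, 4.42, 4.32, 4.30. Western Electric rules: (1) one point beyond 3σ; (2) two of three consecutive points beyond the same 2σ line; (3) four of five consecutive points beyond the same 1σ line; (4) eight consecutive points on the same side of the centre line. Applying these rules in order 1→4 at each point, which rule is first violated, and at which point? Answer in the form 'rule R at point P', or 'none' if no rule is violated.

none

Zone of each point (C = within 1σ̂, B = 1σ̂–2σ̂, A = 2σ̂–3σ̂, * = beyond 3σ̂; sign = side of CL): 1:+B, 2:+C, 3:+C, 4:-C, 5:-C, 6:-C, 7:-C, 8:+C, 9:+C, 10:+B, 11:-C, 12:-C
No rule fires across all 12 points.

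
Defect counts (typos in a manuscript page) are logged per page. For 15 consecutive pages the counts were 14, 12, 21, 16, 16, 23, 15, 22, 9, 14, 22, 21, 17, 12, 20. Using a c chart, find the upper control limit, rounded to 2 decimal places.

c̄ = (14 + 12 + 21 + 16 + 16 + 23 + 15 + 22 + 9 + 14 + 22 + 21 + 17 + 12 + 20) / 15 = 254 / 15 = 16.9333
UCL = c̄ + 3√c̄ = 16.9333 + 3 × √16.9333 = 16.9333 + 3 × 4.1150 = 29.2784

29.28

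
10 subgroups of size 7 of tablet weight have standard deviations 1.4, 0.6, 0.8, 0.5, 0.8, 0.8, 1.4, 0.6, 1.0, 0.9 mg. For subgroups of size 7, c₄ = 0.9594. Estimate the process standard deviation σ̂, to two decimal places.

s̄ = (1.4 + 0.6 + 0.8 + 0.5 + 0.8 + 0.8 + 1.4 + 0.6 + 1.0 + 0.9) / 10 = 0.8800
σ̂ = s̄ / c₄ = 0.8800 / 0.9594 = 0.9172

0.92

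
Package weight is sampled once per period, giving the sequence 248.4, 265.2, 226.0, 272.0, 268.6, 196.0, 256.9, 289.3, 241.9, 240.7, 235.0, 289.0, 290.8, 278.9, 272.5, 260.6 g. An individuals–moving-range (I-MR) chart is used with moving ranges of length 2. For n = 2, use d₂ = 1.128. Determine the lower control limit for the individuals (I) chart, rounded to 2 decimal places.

X̄ = (248.4 + 265.2 + 226.0 + 272.0 + 268.6 + 196.0 + 256.9 + 289.3 + 241.9 + 240.7 + 235.0 + 289.0 + 290.8 + 278.9 + 272.5 + 260.6) / 16 = 258.2375
Moving ranges: 16.8, 39.2, 46.0, 3.4, 72.6, 60.9, 32.4, 47.4, 1.2, 5.7, 54.0, 1.8, 11.9, 6.4, 11.9; M̄R̄ = 411.6000 / 15 = 27.4400
LCL = X̄ − 3·M̄R̄/d₂ = 258.2375 − 3 × 27.4400 / 1.128 = 185.2588

185.26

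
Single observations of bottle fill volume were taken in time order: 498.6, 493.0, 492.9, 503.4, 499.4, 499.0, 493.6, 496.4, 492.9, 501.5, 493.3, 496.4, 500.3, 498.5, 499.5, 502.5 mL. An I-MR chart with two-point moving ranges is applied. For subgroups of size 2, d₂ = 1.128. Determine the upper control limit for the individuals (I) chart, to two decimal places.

508.55

X̄ = (498.6 + 493.0 + 492.9 + 503.4 + 499.4 + 499.0 + 493.6 + 496.4 + 492.9 + 501.5 + 493.3 + 496.4 + 500.3 + 498.5 + 499.5 + 502.5) / 16 = 497.5750
Moving ranges: 5.6, 0.1, 10.5, 4.0, 0.4, 5.4, 2.8, 3.5, 8.6, 8.2, 3.1, 3.9, 1.8, 1.0, 3.0; M̄R̄ = 61.9000 / 15 = 4.1267
UCL = X̄ + 3·M̄R̄/d₂ = 497.5750 + 3 × 4.1267 / 1.128 = 508.5502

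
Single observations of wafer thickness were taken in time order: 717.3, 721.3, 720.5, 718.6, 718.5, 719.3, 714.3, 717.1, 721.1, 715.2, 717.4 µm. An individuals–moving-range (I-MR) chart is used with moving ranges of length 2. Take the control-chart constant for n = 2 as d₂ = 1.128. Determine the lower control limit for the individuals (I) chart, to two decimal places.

X̄ = (717.3 + 721.3 + 720.5 + 718.6 + 718.5 + 719.3 + 714.3 + 717.1 + 721.1 + 715.2 + 717.4) / 11 = 718.2364
Moving ranges: 4.0, 0.8, 1.9, 0.1, 0.8, 5.0, 2.8, 4.0, 5.9, 2.2; M̄R̄ = 27.5000 / 10 = 2.7500
LCL = X̄ − 3·M̄R̄/d₂ = 718.2364 − 3 × 2.7500 / 1.128 = 710.9225

710.92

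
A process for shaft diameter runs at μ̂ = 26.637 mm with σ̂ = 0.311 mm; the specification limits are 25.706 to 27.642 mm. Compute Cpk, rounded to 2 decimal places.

Cpu = (USL − μ̂) / (3σ̂) = (27.642 − 26.637) / (3 × 0.311) = 1.0772; Cpl = (μ̂ − LSL) / (3σ̂) = (26.637 − 25.706) / (3 × 0.311) = 0.9979; Cpk = min(Cpu, Cpl) = 0.9979

1.00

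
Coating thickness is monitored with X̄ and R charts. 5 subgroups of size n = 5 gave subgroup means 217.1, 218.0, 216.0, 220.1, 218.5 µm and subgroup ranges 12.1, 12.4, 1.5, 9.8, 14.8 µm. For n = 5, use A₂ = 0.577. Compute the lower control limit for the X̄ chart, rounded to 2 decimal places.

X̄̄ = (217.1 + 218.0 + 216.0 + 220.1 + 218.5) / 5 = 1089.7000 / 5 = 217.9400
R̄ = (12.1 + 12.4 + 1.5 + 9.8 + 14.8) / 5 = 50.6000 / 5 = 10.1200
LCL = X̄̄ − A₂·R̄ = 217.9400 − 0.577 × 10.1200 = 212.1008

212.10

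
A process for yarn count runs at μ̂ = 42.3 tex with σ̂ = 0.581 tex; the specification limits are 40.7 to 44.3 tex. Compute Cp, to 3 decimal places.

Cp = (USL − LSL) / (6σ̂) = (44.3 − 40.7) / (6 × 0.581) = 3.6000 / 3.4860 = 1.0327

1.033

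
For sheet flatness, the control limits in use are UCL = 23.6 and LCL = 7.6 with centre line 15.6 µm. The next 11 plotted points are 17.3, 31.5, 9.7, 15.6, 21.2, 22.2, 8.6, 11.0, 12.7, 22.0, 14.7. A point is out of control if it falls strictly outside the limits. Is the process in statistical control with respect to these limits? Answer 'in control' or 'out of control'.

out of control

Compare each point to [7.6, 23.6]: sample 2 = 31.5 > UCL.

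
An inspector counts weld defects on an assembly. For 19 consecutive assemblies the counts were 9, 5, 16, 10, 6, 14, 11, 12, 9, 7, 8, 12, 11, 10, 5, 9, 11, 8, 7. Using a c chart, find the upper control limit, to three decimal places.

18.707

c̄ = (9 + 5 + 16 + 10 + 6 + 14 + 11 + 12 + 9 + 7 + 8 + 12 + 11 + 10 + 5 + 9 + 11 + 8 + 7) / 19 = 180 / 19 = 9.4737
UCL = c̄ + 3√c̄ = 9.4737 + 3 × √9.4737 = 9.4737 + 3 × 3.0779 = 18.7075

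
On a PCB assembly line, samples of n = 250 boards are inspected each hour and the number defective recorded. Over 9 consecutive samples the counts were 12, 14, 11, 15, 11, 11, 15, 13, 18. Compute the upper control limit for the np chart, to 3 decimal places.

23.992

p̄ = Σdᵢ / (k·n) = 120 / (9 × 250) = 0.05333
UCL = np̄ + 3·√(np̄(1−p̄)) = 13.3333 + 3 × √(13.3333×0.94667) = 13.3333 + 3 × 3.5528 = 23.9917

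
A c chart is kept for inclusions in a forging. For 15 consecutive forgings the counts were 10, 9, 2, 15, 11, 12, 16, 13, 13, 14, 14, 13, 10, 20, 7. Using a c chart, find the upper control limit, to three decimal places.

c̄ = (10 + 9 + 2 + 15 + 11 + 12 + 16 + 13 + 13 + 14 + 14 + 13 + 10 + 20 + 7) / 15 = 179 / 15 = 11.9333
UCL = c̄ + 3√c̄ = 11.9333 + 3 × √11.9333 = 11.9333 + 3 × 3.4545 = 22.2967

22.297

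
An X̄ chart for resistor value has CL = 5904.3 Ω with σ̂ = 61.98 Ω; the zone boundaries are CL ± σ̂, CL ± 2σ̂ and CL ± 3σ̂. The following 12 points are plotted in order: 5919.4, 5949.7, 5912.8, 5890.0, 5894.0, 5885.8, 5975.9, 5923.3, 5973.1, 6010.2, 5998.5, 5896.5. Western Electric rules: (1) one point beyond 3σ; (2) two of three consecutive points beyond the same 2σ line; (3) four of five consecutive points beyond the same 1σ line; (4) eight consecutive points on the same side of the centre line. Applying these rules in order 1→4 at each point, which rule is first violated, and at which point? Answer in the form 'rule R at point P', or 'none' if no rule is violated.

rule 3 at point 11

Zone of each point (C = within 1σ̂, B = 1σ̂–2σ̂, A = 2σ̂–3σ̂, * = beyond 3σ̂; sign = side of CL): 1:+C, 2:+C, 3:+C, 4:-C, 5:-C, 6:-C, 7:+B, 8:+C, 9:+B, 10:+B, 11:+B, 12:-C
Rule 3 (four of five consecutive points beyond the same 1σ limit) is satisfied at point 11.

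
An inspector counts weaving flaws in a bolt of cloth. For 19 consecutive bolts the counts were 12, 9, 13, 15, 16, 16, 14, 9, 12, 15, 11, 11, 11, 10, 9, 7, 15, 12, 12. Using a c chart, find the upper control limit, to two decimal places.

22.47

c̄ = (12 + 9 + 13 + 15 + 16 + 16 + 14 + 9 + 12 + 15 + 11 + 11 + 11 + 10 + 9 + 7 + 15 + 12 + 12) / 19 = 229 / 19 = 12.0526
UCL = c̄ + 3√c̄ = 12.0526 + 3 × √12.0526 = 12.0526 + 3 × 3.4717 = 22.4677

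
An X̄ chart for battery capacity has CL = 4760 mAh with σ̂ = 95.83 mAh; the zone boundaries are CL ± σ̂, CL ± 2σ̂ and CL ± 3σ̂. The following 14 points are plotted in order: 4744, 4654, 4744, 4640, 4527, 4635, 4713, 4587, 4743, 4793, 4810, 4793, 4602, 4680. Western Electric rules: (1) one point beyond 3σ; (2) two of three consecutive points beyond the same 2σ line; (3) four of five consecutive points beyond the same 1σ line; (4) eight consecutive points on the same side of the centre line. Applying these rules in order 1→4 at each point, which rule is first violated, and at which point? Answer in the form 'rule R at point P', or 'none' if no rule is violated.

Zone of each point (C = within 1σ̂, B = 1σ̂–2σ̂, A = 2σ̂–3σ̂, * = beyond 3σ̂; sign = side of CL): 1:-C, 2:-B, 3:-C, 4:-B, 5:-A, 6:-B, 7:-C, 8:-B, 9:-C, 10:+C, 11:+C, 12:+C, 13:-B, 14:-C
Rule 3 (four of five consecutive points beyond the same 1σ limit) is satisfied at point 6.

rule 3 at point 6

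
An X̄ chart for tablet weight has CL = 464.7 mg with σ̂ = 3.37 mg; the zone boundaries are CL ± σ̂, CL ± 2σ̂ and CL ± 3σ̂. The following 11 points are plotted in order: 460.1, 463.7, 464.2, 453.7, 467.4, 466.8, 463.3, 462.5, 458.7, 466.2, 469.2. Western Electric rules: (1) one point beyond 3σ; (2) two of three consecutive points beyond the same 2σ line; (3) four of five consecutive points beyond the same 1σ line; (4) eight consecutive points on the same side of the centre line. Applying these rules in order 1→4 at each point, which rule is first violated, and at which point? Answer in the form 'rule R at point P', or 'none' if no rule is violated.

rule 1 at point 4

Zone of each point (C = within 1σ̂, B = 1σ̂–2σ̂, A = 2σ̂–3σ̂, * = beyond 3σ̂; sign = side of CL): 1:-B, 2:-C, 3:-C, 4:-*, 5:+C, 6:+C, 7:-C, 8:-C, 9:-B, 10:+C, 11:+B
Rule 1 (one point beyond the 3σ limits) is satisfied at point 4.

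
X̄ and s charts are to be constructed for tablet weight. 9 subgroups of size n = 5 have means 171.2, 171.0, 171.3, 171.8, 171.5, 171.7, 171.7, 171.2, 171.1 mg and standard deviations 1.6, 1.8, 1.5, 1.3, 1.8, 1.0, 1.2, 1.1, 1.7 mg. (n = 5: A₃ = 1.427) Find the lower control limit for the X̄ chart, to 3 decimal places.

169.328

X̄̄ = (171.2 + 171.0 + 171.3 + 171.8 + 171.5 + 171.7 + 171.7 + 171.2 + 171.1) / 9 = 171.3889
s̄ = (1.6 + 1.8 + 1.5 + 1.3 + 1.8 + 1.0 + 1.2 + 1.1 + 1.7) / 9 = 1.4444
LCL = X̄̄ − A₃·s̄ = 171.3889 − 1.427 × 1.4444 = 169.3277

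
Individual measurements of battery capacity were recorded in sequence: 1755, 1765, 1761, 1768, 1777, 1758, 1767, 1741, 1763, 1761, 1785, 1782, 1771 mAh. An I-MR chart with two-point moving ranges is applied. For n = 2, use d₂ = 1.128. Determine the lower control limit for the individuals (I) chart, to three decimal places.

1733.334

X̄ = (1755 + 1765 + 1761 + 1768 + 1777 + 1758 + 1767 + 1741 + 1763 + 1761 + 1785 + 1782 + 1771) / 13 = 1765.6923
Moving ranges: 10, 4, 7, 9, 19, 9, 26, 22, 2, 24, 3, 11; M̄R̄ = 146.0000 / 12 = 12.1667
LCL = X̄ − 3·M̄R̄/d₂ = 1765.6923 − 3 × 12.1667 / 1.128 = 1733.3342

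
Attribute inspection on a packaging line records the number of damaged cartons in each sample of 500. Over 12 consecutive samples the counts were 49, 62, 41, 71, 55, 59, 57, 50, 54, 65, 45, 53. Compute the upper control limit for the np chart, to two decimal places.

76.09

p̄ = Σdᵢ / (k·n) = 661 / (12 × 500) = 0.11017
UCL = np̄ + 3·√(np̄(1−p̄)) = 55.0833 + 3 × √(55.0833×0.88983) = 55.0833 + 3 × 7.0011 = 76.0865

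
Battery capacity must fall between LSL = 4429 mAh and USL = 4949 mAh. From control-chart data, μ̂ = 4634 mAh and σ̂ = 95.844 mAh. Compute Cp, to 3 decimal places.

0.904

Cp = (USL − LSL) / (6σ̂) = (4949 − 4429) / (6 × 95.844) = 520.0000 / 575.0640 = 0.9042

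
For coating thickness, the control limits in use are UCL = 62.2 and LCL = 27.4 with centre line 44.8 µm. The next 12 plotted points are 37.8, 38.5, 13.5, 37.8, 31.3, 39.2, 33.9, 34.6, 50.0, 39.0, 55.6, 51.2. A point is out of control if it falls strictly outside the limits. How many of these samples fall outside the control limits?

Compare each point to [27.4, 62.2]: sample 3 = 13.5 < LCL.

1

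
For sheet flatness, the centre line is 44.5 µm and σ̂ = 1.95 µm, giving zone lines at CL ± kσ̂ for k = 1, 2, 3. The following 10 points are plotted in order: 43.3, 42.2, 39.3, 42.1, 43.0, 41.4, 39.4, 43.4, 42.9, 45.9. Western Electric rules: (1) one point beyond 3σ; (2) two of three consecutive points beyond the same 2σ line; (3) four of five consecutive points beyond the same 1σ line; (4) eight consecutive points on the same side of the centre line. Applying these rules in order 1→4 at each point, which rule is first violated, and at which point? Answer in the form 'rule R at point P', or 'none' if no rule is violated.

Zone of each point (C = within 1σ̂, B = 1σ̂–2σ̂, A = 2σ̂–3σ̂, * = beyond 3σ̂; sign = side of CL): 1:-C, 2:-B, 3:-A, 4:-B, 5:-C, 6:-B, 7:-A, 8:-C, 9:-C, 10:+C
Rule 3 (four of five consecutive points beyond the same 1σ limit) is satisfied at point 6.

rule 3 at point 6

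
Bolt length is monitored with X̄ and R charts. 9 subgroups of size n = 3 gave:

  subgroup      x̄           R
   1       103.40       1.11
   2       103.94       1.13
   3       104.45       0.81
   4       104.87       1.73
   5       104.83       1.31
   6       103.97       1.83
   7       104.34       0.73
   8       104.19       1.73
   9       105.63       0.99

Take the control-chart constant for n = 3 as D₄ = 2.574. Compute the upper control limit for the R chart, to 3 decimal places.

3.252

R̄ = (1.11 + 1.13 + 0.81 + 1.73 + 1.31 + 1.83 + 0.73 + 1.73 + 0.99) / 9 = 11.3700 / 9 = 1.2633
UCL_R = D₄·R̄ = 2.574 × 1.2633 = 3.2518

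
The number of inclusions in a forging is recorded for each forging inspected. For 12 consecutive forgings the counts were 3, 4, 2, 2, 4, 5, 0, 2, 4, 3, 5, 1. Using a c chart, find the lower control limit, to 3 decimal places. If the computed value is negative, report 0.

c̄ = (3 + 4 + 2 + 2 + 4 + 5 + 0 + 2 + 4 + 3 + 5 + 1) / 12 = 35 / 12 = 2.9167
LCL = c̄ − 3√c̄ = 2.9167 − 3 × 1.7078 = -2.2068 → 0 (cannot be negative)

0.000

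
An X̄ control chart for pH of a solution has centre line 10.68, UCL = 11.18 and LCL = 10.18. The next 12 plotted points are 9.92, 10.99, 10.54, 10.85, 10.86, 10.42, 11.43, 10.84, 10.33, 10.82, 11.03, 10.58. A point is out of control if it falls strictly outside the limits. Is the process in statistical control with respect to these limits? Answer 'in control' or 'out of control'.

Compare each point to [10.18, 11.18]: sample 1 = 9.92 < LCL; sample 7 = 11.43 > UCL.

out of control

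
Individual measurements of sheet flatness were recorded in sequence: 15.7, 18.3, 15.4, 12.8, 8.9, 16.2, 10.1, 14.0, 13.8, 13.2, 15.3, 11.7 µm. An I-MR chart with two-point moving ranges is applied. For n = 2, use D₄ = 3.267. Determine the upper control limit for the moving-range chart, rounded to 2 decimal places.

Moving ranges: 2.6, 2.9, 2.6, 3.9, 7.3, 6.1, 3.9, 0.2, 0.6, 2.1, 3.6; M̄R̄ = 35.8000 / 11 = 3.2545
UCL_MR = D₄·M̄R̄ = 3.267 × 3.2545 = 10.6326

10.63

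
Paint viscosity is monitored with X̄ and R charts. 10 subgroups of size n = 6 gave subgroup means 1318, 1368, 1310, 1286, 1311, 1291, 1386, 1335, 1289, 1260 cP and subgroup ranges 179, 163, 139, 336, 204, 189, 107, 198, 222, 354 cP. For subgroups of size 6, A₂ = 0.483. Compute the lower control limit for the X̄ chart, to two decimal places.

X̄̄ = (1318 + 1368 + 1310 + 1286 + 1311 + 1291 + 1386 + 1335 + 1289 + 1260) / 10 = 13154.0000 / 10 = 1315.4000
R̄ = (179 + 163 + 139 + 336 + 204 + 189 + 107 + 198 + 222 + 354) / 10 = 2091.0000 / 10 = 209.1000
LCL = X̄̄ − A₂·R̄ = 1315.4000 − 0.483 × 209.1000 = 1214.4047

1214.40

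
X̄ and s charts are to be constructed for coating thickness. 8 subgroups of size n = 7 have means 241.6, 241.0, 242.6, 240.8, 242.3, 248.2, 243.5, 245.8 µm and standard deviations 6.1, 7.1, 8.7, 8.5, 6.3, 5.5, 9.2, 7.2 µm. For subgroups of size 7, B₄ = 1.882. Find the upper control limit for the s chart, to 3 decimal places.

s̄ = (6.1 + 7.1 + 8.7 + 8.5 + 6.3 + 5.5 + 9.2 + 7.2) / 8 = 7.3250
UCL_s = B₄·s̄ = 1.882 × 7.3250 = 13.7856

13.786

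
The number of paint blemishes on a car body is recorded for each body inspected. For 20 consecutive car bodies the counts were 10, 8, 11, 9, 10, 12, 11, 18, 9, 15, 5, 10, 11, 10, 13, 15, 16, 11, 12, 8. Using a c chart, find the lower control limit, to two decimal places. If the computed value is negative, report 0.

c̄ = (10 + 8 + 11 + 9 + 10 + 12 + 11 + 18 + 9 + 15 + 5 + 10 + 11 + 10 + 13 + 15 + 16 + 11 + 12 + 8) / 20 = 224 / 20 = 11.2000
LCL = c̄ − 3√c̄ = 11.2000 − 3 × 3.3466 = 1.1601

1.16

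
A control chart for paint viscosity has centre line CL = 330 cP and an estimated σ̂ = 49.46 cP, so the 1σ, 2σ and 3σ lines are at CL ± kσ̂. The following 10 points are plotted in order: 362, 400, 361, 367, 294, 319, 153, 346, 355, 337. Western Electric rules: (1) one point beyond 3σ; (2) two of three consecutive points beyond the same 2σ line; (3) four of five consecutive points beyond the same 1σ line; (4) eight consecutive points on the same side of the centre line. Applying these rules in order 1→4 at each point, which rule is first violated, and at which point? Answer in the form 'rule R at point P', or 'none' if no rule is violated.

rule 1 at point 7

Zone of each point (C = within 1σ̂, B = 1σ̂–2σ̂, A = 2σ̂–3σ̂, * = beyond 3σ̂; sign = side of CL): 1:+C, 2:+B, 3:+C, 4:+C, 5:-C, 6:-C, 7:-*, 8:+C, 9:+C, 10:+C
Rule 1 (one point beyond the 3σ limits) is satisfied at point 7.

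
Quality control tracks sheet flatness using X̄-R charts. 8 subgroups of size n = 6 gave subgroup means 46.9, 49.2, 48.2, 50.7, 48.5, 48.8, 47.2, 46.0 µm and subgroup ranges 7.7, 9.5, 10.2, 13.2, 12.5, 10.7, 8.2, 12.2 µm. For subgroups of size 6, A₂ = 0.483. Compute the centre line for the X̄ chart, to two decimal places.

X̄̄ = (46.9 + 49.2 + 48.2 + 50.7 + 48.5 + 48.8 + 47.2 + 46.0) / 8 = 385.5000 / 8 = 48.1875
CL = X̄̄ = 48.1875

48.19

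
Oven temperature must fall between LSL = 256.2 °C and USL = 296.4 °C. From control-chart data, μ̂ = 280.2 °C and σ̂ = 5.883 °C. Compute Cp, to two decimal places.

Cp = (USL − LSL) / (6σ̂) = (296.4 − 256.2) / (6 × 5.883) = 40.2000 / 35.2980 = 1.1389

1.14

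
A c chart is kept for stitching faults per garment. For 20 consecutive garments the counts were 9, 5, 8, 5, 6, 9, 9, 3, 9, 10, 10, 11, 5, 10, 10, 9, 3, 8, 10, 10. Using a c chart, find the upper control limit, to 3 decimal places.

16.409

c̄ = (9 + 5 + 8 + 5 + 6 + 9 + 9 + 3 + 9 + 10 + 10 + 11 + 5 + 10 + 10 + 9 + 3 + 8 + 10 + 10) / 20 = 159 / 20 = 7.9500
UCL = c̄ + 3√c̄ = 7.9500 + 3 × √7.9500 = 7.9500 + 3 × 2.8196 = 16.4087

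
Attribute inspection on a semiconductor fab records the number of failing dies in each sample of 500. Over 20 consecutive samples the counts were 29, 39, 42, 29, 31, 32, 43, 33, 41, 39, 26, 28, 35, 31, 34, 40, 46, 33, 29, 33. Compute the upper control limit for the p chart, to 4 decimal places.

0.1034

p̄ = Σdᵢ / (k·n) = 693 / (20 × 500) = 0.06930
UCL = p̄ + 3·√(p̄(1−p̄)/n) = 0.06930 + 3 × √(0.06930×0.93070/500) = 0.06930 + 3 × 0.01136 = 0.10337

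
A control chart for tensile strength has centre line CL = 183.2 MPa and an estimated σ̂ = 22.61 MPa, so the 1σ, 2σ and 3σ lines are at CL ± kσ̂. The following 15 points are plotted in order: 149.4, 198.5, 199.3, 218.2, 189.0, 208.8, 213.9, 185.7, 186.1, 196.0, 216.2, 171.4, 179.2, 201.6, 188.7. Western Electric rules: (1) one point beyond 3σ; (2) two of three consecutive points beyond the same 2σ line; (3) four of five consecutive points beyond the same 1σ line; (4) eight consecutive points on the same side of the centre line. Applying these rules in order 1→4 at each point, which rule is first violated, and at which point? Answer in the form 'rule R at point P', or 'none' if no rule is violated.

rule 4 at point 9

Zone of each point (C = within 1σ̂, B = 1σ̂–2σ̂, A = 2σ̂–3σ̂, * = beyond 3σ̂; sign = side of CL): 1:-B, 2:+C, 3:+C, 4:+B, 5:+C, 6:+B, 7:+B, 8:+C, 9:+C, 10:+C, 11:+B, 12:-C, 13:-C, 14:+C, 15:+C
Rule 4 (eight consecutive points on the same side of the centre line) is satisfied at point 9.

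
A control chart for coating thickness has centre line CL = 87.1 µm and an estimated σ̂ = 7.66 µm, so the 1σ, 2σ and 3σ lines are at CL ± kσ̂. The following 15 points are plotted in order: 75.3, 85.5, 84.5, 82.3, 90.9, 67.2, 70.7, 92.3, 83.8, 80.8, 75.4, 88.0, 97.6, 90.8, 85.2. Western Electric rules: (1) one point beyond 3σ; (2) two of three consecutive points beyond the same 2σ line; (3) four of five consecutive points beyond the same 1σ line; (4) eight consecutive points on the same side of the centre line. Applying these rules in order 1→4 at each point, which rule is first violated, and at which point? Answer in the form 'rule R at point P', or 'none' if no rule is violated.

Zone of each point (C = within 1σ̂, B = 1σ̂–2σ̂, A = 2σ̂–3σ̂, * = beyond 3σ̂; sign = side of CL): 1:-B, 2:-C, 3:-C, 4:-C, 5:+C, 6:-A, 7:-A, 8:+C, 9:-C, 10:-C, 11:-B, 12:+C, 13:+B, 14:+C, 15:-C
Rule 2 (two of three consecutive points beyond the same 2σ limit) is satisfied at point 7.

rule 2 at point 7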